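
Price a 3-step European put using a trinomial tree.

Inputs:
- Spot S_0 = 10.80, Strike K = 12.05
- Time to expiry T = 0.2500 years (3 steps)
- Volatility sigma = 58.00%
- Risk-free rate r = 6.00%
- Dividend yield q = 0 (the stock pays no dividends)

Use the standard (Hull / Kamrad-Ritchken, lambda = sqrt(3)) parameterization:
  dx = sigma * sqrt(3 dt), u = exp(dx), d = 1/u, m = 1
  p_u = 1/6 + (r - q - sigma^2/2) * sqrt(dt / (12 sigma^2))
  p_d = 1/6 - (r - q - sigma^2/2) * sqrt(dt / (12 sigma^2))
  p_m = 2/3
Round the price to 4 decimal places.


dt = T/N = 0.083333; dx = sigma*sqrt(3*dt) = 0.290000
u = exp(dx) = 1.336427; d = 1/u = 0.748264
p_u = 0.151121, p_m = 0.666667, p_d = 0.182213
Discount per step: exp(-r*dt) = 0.995012
Stock lattice S(k, j) with j the centered position index:
  k=0: S(0,+0) = 10.8000
  k=1: S(1,-1) = 8.0812; S(1,+0) = 10.8000; S(1,+1) = 14.4334
  k=2: S(2,-2) = 6.0469; S(2,-1) = 8.0812; S(2,+0) = 10.8000; S(2,+1) = 14.4334; S(2,+2) = 19.2892
  k=3: S(3,-3) = 4.5247; S(3,-2) = 6.0469; S(3,-1) = 8.0812; S(3,+0) = 10.8000; S(3,+1) = 14.4334; S(3,+2) = 19.2892; S(3,+3) = 25.7786
Terminal payoffs V(N, j) = max(K - S_T, 0):
  V(3,-3) = 7.525323; V(3,-2) = 6.003098; V(3,-1) = 3.968753; V(3,+0) = 1.250000; V(3,+1) = 0.000000; V(3,+2) = 0.000000; V(3,+3) = 0.000000
Backward induction: V(k, j) = exp(-r*dt) * [p_u * V(k+1, j+1) + p_m * V(k+1, j) + p_d * V(k+1, j-1)]
  V(2,-2) = exp(-r*dt) * [p_u*3.968753 + p_m*6.003098 + p_d*7.525323] = 5.943244
  V(2,-1) = exp(-r*dt) * [p_u*1.250000 + p_m*3.968753 + p_d*6.003098] = 3.908983
  V(2,+0) = exp(-r*dt) * [p_u*0.000000 + p_m*1.250000 + p_d*3.968753] = 1.548727
  V(2,+1) = exp(-r*dt) * [p_u*0.000000 + p_m*0.000000 + p_d*1.250000] = 0.226630
  V(2,+2) = exp(-r*dt) * [p_u*0.000000 + p_m*0.000000 + p_d*0.000000] = 0.000000
  V(1,-1) = exp(-r*dt) * [p_u*1.548727 + p_m*3.908983 + p_d*5.943244] = 3.903402
  V(1,+0) = exp(-r*dt) * [p_u*0.226630 + p_m*1.548727 + p_d*3.908983] = 1.770127
  V(1,+1) = exp(-r*dt) * [p_u*0.000000 + p_m*0.226630 + p_d*1.548727] = 0.431123
  V(0,+0) = exp(-r*dt) * [p_u*0.431123 + p_m*1.770127 + p_d*3.903402] = 1.946727

Answer: Price = V(0,0) = 1.9467


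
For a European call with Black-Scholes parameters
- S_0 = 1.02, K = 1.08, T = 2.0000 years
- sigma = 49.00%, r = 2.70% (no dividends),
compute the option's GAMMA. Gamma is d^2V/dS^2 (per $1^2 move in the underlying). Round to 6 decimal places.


d1 = 0.3419244945; d2 = -0.3510401510
phi(d1) = 0.3762901667; exp(-qT) = 1.0000000000; exp(-rT) = 0.9474321065
Gamma = exp(-qT) * phi(d1) / (S * sigma * sqrt(T)) = 1.0000000000 * 0.3762901667 / (1.0200 * 0.4900 * 1.4142135624) = 0.532368

Answer: Gamma = 0.532368


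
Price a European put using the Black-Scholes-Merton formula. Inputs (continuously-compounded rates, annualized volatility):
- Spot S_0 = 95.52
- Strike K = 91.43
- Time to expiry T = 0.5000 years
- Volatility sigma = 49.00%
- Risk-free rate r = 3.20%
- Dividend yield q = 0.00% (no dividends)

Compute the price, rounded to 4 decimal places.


d1 = (ln(S/K) + (r - q + 0.5*sigma^2) * T) / (sigma * sqrt(T)) = 0.34572326
d2 = d1 - sigma * sqrt(T) = -0.00075906
exp(-rT) = 0.98412732; exp(-qT) = 1.00000000
P = K * exp(-rT) * N(-d2) - S_0 * exp(-qT) * N(-d1)
N(-d1) = 0.36477535; N(-d2) = 0.50030282
P = 91.4300 * 0.98412732 * 0.50030282 - 95.5200 * 1.00000000 * 0.36477535 = 10.1733

Answer: Price = 10.1733


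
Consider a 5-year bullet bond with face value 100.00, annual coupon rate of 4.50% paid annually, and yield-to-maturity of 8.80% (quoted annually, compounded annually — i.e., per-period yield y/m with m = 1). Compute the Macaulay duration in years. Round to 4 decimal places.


Answer: Macaulay duration = 4.5414 years

Derivation:
Coupon per period c = face * coupon_rate / m = 4.500000
Periods per year m = 1; per-period yield y/m = 0.088000
Number of cashflows N = 5
Cashflows (t years, CF_t, discount factor 1/(1+y/m)^(m*t), PV):
  t = 1.0000: CF_t = 4.500000, DF = 0.919118, PV = 4.136029
  t = 2.0000: CF_t = 4.500000, DF = 0.844777, PV = 3.801498
  t = 3.0000: CF_t = 4.500000, DF = 0.776450, PV = 3.494024
  t = 4.0000: CF_t = 4.500000, DF = 0.713649, PV = 3.211419
  t = 5.0000: CF_t = 104.500000, DF = 0.655927, PV = 68.544374
Price P = sum_t PV_t = 83.187343
Macaulay numerator sum_t t * PV_t:
  t * PV_t at t = 1.0000: 4.136029
  t * PV_t at t = 2.0000: 7.602995
  t * PV_t at t = 3.0000: 10.482071
  t * PV_t at t = 4.0000: 12.845675
  t * PV_t at t = 5.0000: 342.721869
Macaulay duration D = (sum_t t * PV_t) / P = 377.788639 / 83.187343 = 4.541420


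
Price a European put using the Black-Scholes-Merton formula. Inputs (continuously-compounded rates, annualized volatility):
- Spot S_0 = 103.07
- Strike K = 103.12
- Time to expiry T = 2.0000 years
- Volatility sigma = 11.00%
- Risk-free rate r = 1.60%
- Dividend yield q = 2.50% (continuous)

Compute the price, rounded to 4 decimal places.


Answer: Price = 7.0930

Derivation:
d1 = (ln(S/K) + (r - q + 0.5*sigma^2) * T) / (sigma * sqrt(T)) = -0.04104427
d2 = d1 - sigma * sqrt(T) = -0.19660776
exp(-rT) = 0.96850658; exp(-qT) = 0.95122942
P = K * exp(-rT) * N(-d2) - S_0 * exp(-qT) * N(-d1)
N(-d1) = 0.51636970; N(-d2) = 0.57793275
P = 103.1200 * 0.96850658 * 0.57793275 - 103.0700 * 0.95122942 * 0.51636970 = 7.0930


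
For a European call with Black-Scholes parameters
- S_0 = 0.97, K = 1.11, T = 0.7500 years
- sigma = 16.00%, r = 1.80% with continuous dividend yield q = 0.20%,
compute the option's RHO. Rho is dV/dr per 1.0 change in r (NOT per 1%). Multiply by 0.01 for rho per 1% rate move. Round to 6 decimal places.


Answer: Rho = 0.139318

Derivation:
d1 = -0.8170893596; d2 = -0.9556534242
phi(d1) = 0.2857162642; exp(-qT) = 0.9985011244; exp(-rT) = 0.9865907163
N(d2) = 0.1696236804
Rho = K*T*exp(-rT)*N(d2) = 1.1100 * 0.7500 * 0.9865907163 * 0.1696236804 = 0.139318


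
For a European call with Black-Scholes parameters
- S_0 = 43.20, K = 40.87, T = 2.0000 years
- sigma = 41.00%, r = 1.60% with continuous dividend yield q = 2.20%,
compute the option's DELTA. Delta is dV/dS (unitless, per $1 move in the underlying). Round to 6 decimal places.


d1 = 0.3648398456; d2 = -0.2149877150
phi(d1) = 0.3732553199; exp(-qT) = 0.9569539575; exp(-rT) = 0.9685065821
N(d1) = 0.6423845201
Delta = exp(-qT) * N(d1) = 0.9569539575 * 0.6423845201 = 0.614732

Answer: Delta = 0.614732


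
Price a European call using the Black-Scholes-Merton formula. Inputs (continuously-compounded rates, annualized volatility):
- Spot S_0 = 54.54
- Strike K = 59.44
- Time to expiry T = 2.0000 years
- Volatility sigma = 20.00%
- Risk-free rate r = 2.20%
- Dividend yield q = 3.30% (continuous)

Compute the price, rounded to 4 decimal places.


Answer: Price = 3.5911

Derivation:
d1 = (ln(S/K) + (r - q + 0.5*sigma^2) * T) / (sigma * sqrt(T)) = -0.24053306
d2 = d1 - sigma * sqrt(T) = -0.52337577
exp(-rT) = 0.95695396; exp(-qT) = 0.93613086
C = S_0 * exp(-qT) * N(d1) - K * exp(-rT) * N(d2)
N(d1) = 0.40495852; N(d2) = 0.30035639
C = 54.5400 * 0.93613086 * 0.40495852 - 59.4400 * 0.95695396 * 0.30035639 = 3.5911


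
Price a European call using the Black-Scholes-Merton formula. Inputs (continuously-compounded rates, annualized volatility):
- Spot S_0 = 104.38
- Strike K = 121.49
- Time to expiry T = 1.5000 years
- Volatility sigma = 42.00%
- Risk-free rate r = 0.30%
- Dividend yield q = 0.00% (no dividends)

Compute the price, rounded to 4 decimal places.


Answer: Price = 15.4939

Derivation:
d1 = (ln(S/K) + (r - q + 0.5*sigma^2) * T) / (sigma * sqrt(T)) = -0.02914867
d2 = d1 - sigma * sqrt(T) = -0.54354152
exp(-rT) = 0.99551011; exp(-qT) = 1.00000000
C = S_0 * exp(-qT) * N(d1) - K * exp(-rT) * N(d2)
N(d1) = 0.48837301; N(d2) = 0.29337851
C = 104.3800 * 1.00000000 * 0.48837301 - 121.4900 * 0.99551011 * 0.29337851 = 15.4939


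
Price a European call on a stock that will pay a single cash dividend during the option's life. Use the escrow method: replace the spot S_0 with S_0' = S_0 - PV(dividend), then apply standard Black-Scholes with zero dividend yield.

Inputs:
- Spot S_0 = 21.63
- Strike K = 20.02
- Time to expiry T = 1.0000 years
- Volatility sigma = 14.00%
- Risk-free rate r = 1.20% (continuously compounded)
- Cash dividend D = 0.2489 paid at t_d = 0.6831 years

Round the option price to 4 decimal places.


PV(D) = D * exp(-r * t_d) = 0.2489 * 0.99183631 = 0.24686806
S_0' = S_0 - PV(D) = 21.6300 - 0.24686806 = 21.38313194
d1 = (ln(S_0'/K) + (r + sigma^2/2)*T) / (sigma*sqrt(T)) = 0.62621865
d2 = d1 - sigma*sqrt(T) = 0.48621865
exp(-rT) = 0.98807171
N(d1) = 0.73441423; N(d2) = 0.68659392
C = S_0' * N(d1) - K * exp(-rT) * N(d2) = 21.38313194 * 0.73441423 - 20.0200 * 0.98807171 * 0.68659392 = 2.1224

Answer: Price = 2.1224


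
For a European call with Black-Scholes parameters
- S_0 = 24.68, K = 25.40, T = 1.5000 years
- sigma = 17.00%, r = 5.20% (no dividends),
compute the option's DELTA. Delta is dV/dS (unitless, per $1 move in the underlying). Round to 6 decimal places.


d1 = 0.3406184791; d2 = 0.1324118510
phi(d1) = 0.3764579188; exp(-qT) = 1.0000000000; exp(-rT) = 0.9249644265
N(d1) = 0.6333045919
Delta = exp(-qT) * N(d1) = 1.0000000000 * 0.6333045919 = 0.633305

Answer: Delta = 0.633305


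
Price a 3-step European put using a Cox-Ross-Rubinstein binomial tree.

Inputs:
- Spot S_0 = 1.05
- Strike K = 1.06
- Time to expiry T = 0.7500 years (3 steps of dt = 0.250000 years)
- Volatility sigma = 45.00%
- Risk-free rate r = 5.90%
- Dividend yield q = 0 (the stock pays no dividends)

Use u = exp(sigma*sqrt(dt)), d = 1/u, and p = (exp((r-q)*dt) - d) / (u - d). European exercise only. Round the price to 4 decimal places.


Answer: Price = V(0,0) = 0.1550

Derivation:
dt = T/N = 0.250000
u = exp(sigma*sqrt(dt)) = 1.252323; d = 1/u = 0.798516
p = (exp((r-q)*dt) - d) / (u - d) = 0.476730
Discount per step: exp(-r*dt) = 0.985358
Stock lattice S(k, i) with i counting down-moves:
  k=0: S(0,0) = 1.0500
  k=1: S(1,0) = 1.3149; S(1,1) = 0.8384
  k=2: S(2,0) = 1.6467; S(2,1) = 1.0500; S(2,2) = 0.6695
  k=3: S(3,0) = 2.0622; S(3,1) = 1.3149; S(3,2) = 0.8384; S(3,3) = 0.5346
Terminal payoffs V(N, i) = max(K - S_T, 0):
  V(3,0) = 0.000000; V(3,1) = 0.000000; V(3,2) = 0.221558; V(3,3) = 0.525386
Backward induction: V(k, i) = exp(-r*dt) * [p * V(k+1, i) + (1-p) * V(k+1, i+1)].
  V(2,0) = exp(-r*dt) * [p*0.000000 + (1-p)*0.000000] = 0.000000
  V(2,1) = exp(-r*dt) * [p*0.000000 + (1-p)*0.221558] = 0.114237
  V(2,2) = exp(-r*dt) * [p*0.221558 + (1-p)*0.525386] = 0.374970
  V(1,0) = exp(-r*dt) * [p*0.000000 + (1-p)*0.114237] = 0.058902
  V(1,1) = exp(-r*dt) * [p*0.114237 + (1-p)*0.374970] = 0.247001
  V(0,0) = exp(-r*dt) * [p*0.058902 + (1-p)*0.247001] = 0.155025


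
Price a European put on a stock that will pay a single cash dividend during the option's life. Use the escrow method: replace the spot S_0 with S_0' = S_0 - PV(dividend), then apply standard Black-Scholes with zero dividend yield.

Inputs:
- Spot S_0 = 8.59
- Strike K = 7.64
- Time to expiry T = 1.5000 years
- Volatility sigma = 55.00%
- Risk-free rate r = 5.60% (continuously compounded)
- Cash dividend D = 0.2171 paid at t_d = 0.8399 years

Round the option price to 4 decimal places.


PV(D) = D * exp(-r * t_d) = 0.2171 * 0.95405458 = 0.20712525
S_0' = S_0 - PV(D) = 8.5900 - 0.20712525 = 8.38287475
d1 = (ln(S_0'/K) + (r + sigma^2/2)*T) / (sigma*sqrt(T)) = 0.59926143
d2 = d1 - sigma*sqrt(T) = -0.07434825
exp(-rT) = 0.91943126
N(-d1) = 0.27449928; N(-d2) = 0.52963336
P = K * exp(-rT) * N(-d2) - S_0' * N(-d1) = 7.6400 * 0.91943126 * 0.52963336 - 8.38287475 * 0.27449928 = 1.4193

Answer: Price = 1.4193


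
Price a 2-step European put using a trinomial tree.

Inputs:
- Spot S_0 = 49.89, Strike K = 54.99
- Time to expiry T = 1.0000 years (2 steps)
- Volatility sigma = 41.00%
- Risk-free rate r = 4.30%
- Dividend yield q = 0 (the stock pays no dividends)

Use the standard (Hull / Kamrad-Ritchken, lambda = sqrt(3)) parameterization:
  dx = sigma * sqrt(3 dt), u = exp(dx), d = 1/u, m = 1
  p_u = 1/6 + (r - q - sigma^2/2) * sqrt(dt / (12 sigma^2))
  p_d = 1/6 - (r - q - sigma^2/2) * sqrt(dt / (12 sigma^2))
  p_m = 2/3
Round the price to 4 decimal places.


Answer: Price = V(0,0) = 9.5951

Derivation:
dt = T/N = 0.500000; dx = sigma*sqrt(3*dt) = 0.502145
u = exp(dx) = 1.652262; d = 1/u = 0.605231
p_u = 0.146229, p_m = 0.666667, p_d = 0.187104
Discount per step: exp(-r*dt) = 0.978729
Stock lattice S(k, j) with j the centered position index:
  k=0: S(0,+0) = 49.8900
  k=1: S(1,-1) = 30.1950; S(1,+0) = 49.8900; S(1,+1) = 82.4314
  k=2: S(2,-2) = 18.2749; S(2,-1) = 30.1950; S(2,+0) = 49.8900; S(2,+1) = 82.4314; S(2,+2) = 136.1982
Terminal payoffs V(N, j) = max(K - S_T, 0):
  V(2,-2) = 36.715077; V(2,-1) = 24.795035; V(2,+0) = 5.100000; V(2,+1) = 0.000000; V(2,+2) = 0.000000
Backward induction: V(k, j) = exp(-r*dt) * [p_u * V(k+1, j+1) + p_m * V(k+1, j) + p_d * V(k+1, j-1)]
  V(1,-1) = exp(-r*dt) * [p_u*5.100000 + p_m*24.795035 + p_d*36.715077] = 23.631746
  V(1,+0) = exp(-r*dt) * [p_u*0.000000 + p_m*5.100000 + p_d*24.795035] = 7.868251
  V(1,+1) = exp(-r*dt) * [p_u*0.000000 + p_m*0.000000 + p_d*5.100000] = 0.933933
  V(0,+0) = exp(-r*dt) * [p_u*0.933933 + p_m*7.868251 + p_d*23.631746] = 9.595133


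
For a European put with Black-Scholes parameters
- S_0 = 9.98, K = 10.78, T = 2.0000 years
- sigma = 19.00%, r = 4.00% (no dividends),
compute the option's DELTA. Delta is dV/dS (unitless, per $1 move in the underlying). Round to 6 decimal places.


Answer: Delta = -0.442313

Derivation:
d1 = 0.1451077080; d2 = -0.1235928689
phi(d1) = 0.3947641991; exp(-qT) = 1.0000000000; exp(-rT) = 0.9231163464
N(-d1) = 0.4423129163
Delta = -exp(-qT) * N(-d1) = -1.0000000000 * 0.4423129163 = -0.442313


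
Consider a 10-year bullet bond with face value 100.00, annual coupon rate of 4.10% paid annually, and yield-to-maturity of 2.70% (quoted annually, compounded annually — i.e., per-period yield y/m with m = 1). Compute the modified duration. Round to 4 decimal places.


Coupon per period c = face * coupon_rate / m = 4.100000
Periods per year m = 1; per-period yield y/m = 0.027000
Number of cashflows N = 10
Cashflows (t years, CF_t, discount factor 1/(1+y/m)^(m*t), PV):
  t = 1.0000: CF_t = 4.100000, DF = 0.973710, PV = 3.992210
  t = 2.0000: CF_t = 4.100000, DF = 0.948111, PV = 3.887254
  t = 3.0000: CF_t = 4.100000, DF = 0.923185, PV = 3.785058
  t = 4.0000: CF_t = 4.100000, DF = 0.898914, PV = 3.685548
  t = 5.0000: CF_t = 4.100000, DF = 0.875282, PV = 3.588654
  t = 6.0000: CF_t = 4.100000, DF = 0.852270, PV = 3.494308
  t = 7.0000: CF_t = 4.100000, DF = 0.829864, PV = 3.402442
  t = 8.0000: CF_t = 4.100000, DF = 0.808047, PV = 3.312991
  t = 9.0000: CF_t = 4.100000, DF = 0.786803, PV = 3.225892
  t = 10.0000: CF_t = 104.100000, DF = 0.766118, PV = 79.752865
Price P = sum_t PV_t = 112.127224
First compute Macaulay numerator sum_t t * PV_t:
  t * PV_t at t = 1.0000: 3.992210
  t * PV_t at t = 2.0000: 7.774509
  t * PV_t at t = 3.0000: 11.355174
  t * PV_t at t = 4.0000: 14.742192
  t * PV_t at t = 5.0000: 17.943272
  t * PV_t at t = 6.0000: 20.965849
  t * PV_t at t = 7.0000: 23.817095
  t * PV_t at t = 8.0000: 26.503931
  t * PV_t at t = 9.0000: 29.033031
  t * PV_t at t = 10.0000: 797.528650
Macaulay duration D = 953.655913 / 112.127224 = 8.505124
Modified duration = D / (1 + y/m) = 8.505124 / (1 + 0.027000) = 8.281523

Answer: Modified duration = 8.2815


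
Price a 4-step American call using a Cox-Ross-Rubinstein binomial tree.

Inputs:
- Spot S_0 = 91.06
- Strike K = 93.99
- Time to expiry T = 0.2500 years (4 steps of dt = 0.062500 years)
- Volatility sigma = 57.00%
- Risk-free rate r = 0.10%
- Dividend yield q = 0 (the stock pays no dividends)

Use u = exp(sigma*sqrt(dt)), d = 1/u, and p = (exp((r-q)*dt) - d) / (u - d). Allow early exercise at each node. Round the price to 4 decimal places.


dt = T/N = 0.062500
u = exp(sigma*sqrt(dt)) = 1.153153; d = 1/u = 0.867188
p = (exp((r-q)*dt) - d) / (u - d) = 0.464654
Discount per step: exp(-r*dt) = 0.999938
Stock lattice S(k, i) with i counting down-moves:
  k=0: S(0,0) = 91.0600
  k=1: S(1,0) = 105.0061; S(1,1) = 78.9661
  k=2: S(2,0) = 121.0881; S(2,1) = 91.0600; S(2,2) = 68.4784
  k=3: S(3,0) = 139.6332; S(3,1) = 105.0061; S(3,2) = 78.9661; S(3,3) = 59.3836
  k=4: S(4,0) = 161.0184; S(4,1) = 121.0881; S(4,2) = 91.0600; S(4,3) = 68.4784; S(4,4) = 51.4967
Terminal payoffs V(N, i) = max(S_T - K, 0):
  V(4,0) = 67.028398; V(4,1) = 27.098130; V(4,2) = 0.000000; V(4,3) = 0.000000; V(4,4) = 0.000000
Backward induction: V(k, i) = exp(-r*dt) * [p * V(k+1, i) + (1-p) * V(k+1, i+1)]; then take max(V_cont, immediate exercise) for American.
  V(3,0) = exp(-r*dt) * [p*67.028398 + (1-p)*27.098130] = 45.649025; exercise = 45.643151; V(3,0) = max -> 45.649025
  V(3,1) = exp(-r*dt) * [p*27.098130 + (1-p)*0.000000] = 12.590460; exercise = 11.016120; V(3,1) = max -> 12.590460
  V(3,2) = exp(-r*dt) * [p*0.000000 + (1-p)*0.000000] = 0.000000; exercise = 0.000000; V(3,2) = max -> 0.000000
  V(3,3) = exp(-r*dt) * [p*0.000000 + (1-p)*0.000000] = 0.000000; exercise = 0.000000; V(3,3) = max -> 0.000000
  V(2,0) = exp(-r*dt) * [p*45.649025 + (1-p)*12.590460] = 27.949499; exercise = 27.098130; V(2,0) = max -> 27.949499
  V(2,1) = exp(-r*dt) * [p*12.590460 + (1-p)*0.000000] = 5.849839; exercise = 0.000000; V(2,1) = max -> 5.849839
  V(2,2) = exp(-r*dt) * [p*0.000000 + (1-p)*0.000000] = 0.000000; exercise = 0.000000; V(2,2) = max -> 0.000000
  V(1,0) = exp(-r*dt) * [p*27.949499 + (1-p)*5.849839] = 16.117521; exercise = 11.016120; V(1,0) = max -> 16.117521
  V(1,1) = exp(-r*dt) * [p*5.849839 + (1-p)*0.000000] = 2.717979; exercise = 0.000000; V(1,1) = max -> 2.717979
  V(0,0) = exp(-r*dt) * [p*16.117521 + (1-p)*2.717979] = 8.943567; exercise = 0.000000; V(0,0) = max -> 8.943567

Answer: Price = V(0,0) = 8.9436


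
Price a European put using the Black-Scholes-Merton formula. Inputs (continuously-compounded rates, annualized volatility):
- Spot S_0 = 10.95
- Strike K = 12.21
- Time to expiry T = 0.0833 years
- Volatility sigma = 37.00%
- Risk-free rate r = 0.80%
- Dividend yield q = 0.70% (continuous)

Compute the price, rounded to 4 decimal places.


Answer: Price = 1.3573

Derivation:
d1 = (ln(S/K) + (r - q + 0.5*sigma^2) * T) / (sigma * sqrt(T)) = -0.96574733
d2 = d1 - sigma * sqrt(T) = -1.07253577
exp(-rT) = 0.99933382; exp(-qT) = 0.99941707
P = K * exp(-rT) * N(-d2) - S_0 * exp(-qT) * N(-d1)
N(-d1) = 0.83291469; N(-d2) = 0.85826027
P = 12.2100 * 0.99933382 * 0.85826027 - 10.9500 * 0.99941707 * 0.83291469 = 1.3573


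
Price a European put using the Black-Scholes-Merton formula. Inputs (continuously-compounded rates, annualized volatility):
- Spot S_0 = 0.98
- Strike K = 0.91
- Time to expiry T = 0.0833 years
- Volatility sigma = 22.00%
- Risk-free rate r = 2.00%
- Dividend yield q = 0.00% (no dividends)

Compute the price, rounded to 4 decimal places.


Answer: Price = 0.0034

Derivation:
d1 = (ln(S/K) + (r - q + 0.5*sigma^2) * T) / (sigma * sqrt(T)) = 1.22511724
d2 = d1 - sigma * sqrt(T) = 1.16162142
exp(-rT) = 0.99833539; exp(-qT) = 1.00000000
P = K * exp(-rT) * N(-d2) - S_0 * exp(-qT) * N(-d1)
N(-d1) = 0.11026552; N(-d2) = 0.12269464
P = 0.9100 * 0.99833539 * 0.12269464 - 0.9800 * 1.00000000 * 0.11026552 = 0.0034


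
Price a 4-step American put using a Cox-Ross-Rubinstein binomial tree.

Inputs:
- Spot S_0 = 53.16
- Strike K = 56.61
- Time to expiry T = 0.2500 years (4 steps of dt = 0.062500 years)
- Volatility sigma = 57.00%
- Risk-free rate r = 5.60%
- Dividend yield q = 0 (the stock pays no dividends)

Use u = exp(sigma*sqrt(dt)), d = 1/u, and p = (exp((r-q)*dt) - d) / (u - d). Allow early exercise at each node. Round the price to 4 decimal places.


Answer: Price = V(0,0) = 7.8736

Derivation:
dt = T/N = 0.062500
u = exp(sigma*sqrt(dt)) = 1.153153; d = 1/u = 0.867188
p = (exp((r-q)*dt) - d) / (u - d) = 0.476696
Discount per step: exp(-r*dt) = 0.996506
Stock lattice S(k, i) with i counting down-moves:
  k=0: S(0,0) = 53.1600
  k=1: S(1,0) = 61.3016; S(1,1) = 46.0997
  k=2: S(2,0) = 70.6901; S(2,1) = 53.1600; S(2,2) = 39.9771
  k=3: S(3,0) = 81.5166; S(3,1) = 61.3016; S(3,2) = 46.0997; S(3,3) = 34.6676
  k=4: S(4,0) = 94.0011; S(4,1) = 70.6901; S(4,2) = 53.1600; S(4,3) = 39.9771; S(4,4) = 30.0633
Terminal payoffs V(N, i) = max(K - S_T, 0):
  V(4,0) = 0.000000; V(4,1) = 0.000000; V(4,2) = 3.450000; V(4,3) = 16.632922; V(4,4) = 26.546668
Backward induction: V(k, i) = exp(-r*dt) * [p * V(k+1, i) + (1-p) * V(k+1, i+1)]; then take max(V_cont, immediate exercise) for American.
  V(3,0) = exp(-r*dt) * [p*0.000000 + (1-p)*0.000000] = 0.000000; exercise = 0.000000; V(3,0) = max -> 0.000000
  V(3,1) = exp(-r*dt) * [p*0.000000 + (1-p)*3.450000] = 1.799091; exercise = 0.000000; V(3,1) = max -> 1.799091
  V(3,2) = exp(-r*dt) * [p*3.450000 + (1-p)*16.632922] = 10.312521; exercise = 10.510310; V(3,2) = max -> 10.510310
  V(3,3) = exp(-r*dt) * [p*16.632922 + (1-p)*26.546668] = 21.744587; exercise = 21.942376; V(3,3) = max -> 21.942376
  V(2,0) = exp(-r*dt) * [p*0.000000 + (1-p)*1.799091] = 0.938183; exercise = 0.000000; V(2,0) = max -> 0.938183
  V(2,1) = exp(-r*dt) * [p*1.799091 + (1-p)*10.510310] = 6.335495; exercise = 3.450000; V(2,1) = max -> 6.335495
  V(2,2) = exp(-r*dt) * [p*10.510310 + (1-p)*21.942376] = 16.435134; exercise = 16.632922; V(2,2) = max -> 16.632922
  V(1,0) = exp(-r*dt) * [p*0.938183 + (1-p)*6.335495] = 3.749473; exercise = 0.000000; V(1,0) = max -> 3.749473
  V(1,1) = exp(-r*dt) * [p*6.335495 + (1-p)*16.632922] = 11.683219; exercise = 10.510310; V(1,1) = max -> 11.683219
  V(0,0) = exp(-r*dt) * [p*3.749473 + (1-p)*11.683219] = 7.873629; exercise = 3.450000; V(0,0) = max -> 7.873629


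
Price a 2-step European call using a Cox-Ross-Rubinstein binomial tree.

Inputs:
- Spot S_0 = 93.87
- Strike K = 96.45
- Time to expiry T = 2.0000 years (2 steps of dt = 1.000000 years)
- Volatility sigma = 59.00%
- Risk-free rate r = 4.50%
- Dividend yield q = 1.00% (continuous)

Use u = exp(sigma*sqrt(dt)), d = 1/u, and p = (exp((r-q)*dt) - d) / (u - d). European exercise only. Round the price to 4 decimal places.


Answer: Price = V(0,0) = 28.3382

Derivation:
dt = T/N = 1.000000
u = exp(sigma*sqrt(dt)) = 1.803988; d = 1/u = 0.554327
p = (exp((r-q)*dt) - d) / (u - d) = 0.385138
Discount per step: exp(-r*dt) = 0.955997
Stock lattice S(k, i) with i counting down-moves:
  k=0: S(0,0) = 93.8700
  k=1: S(1,0) = 169.3404; S(1,1) = 52.0347
  k=2: S(2,0) = 305.4881; S(2,1) = 93.8700; S(2,2) = 28.8443
Terminal payoffs V(N, i) = max(S_T - K, 0):
  V(2,0) = 209.038106; V(2,1) = 0.000000; V(2,2) = 0.000000
Backward induction: V(k, i) = exp(-r*dt) * [p * V(k+1, i) + (1-p) * V(k+1, i+1)].
  V(1,0) = exp(-r*dt) * [p*209.038106 + (1-p)*0.000000] = 76.966010
  V(1,1) = exp(-r*dt) * [p*0.000000 + (1-p)*0.000000] = 0.000000
  V(0,0) = exp(-r*dt) * [p*76.966010 + (1-p)*0.000000] = 28.338215


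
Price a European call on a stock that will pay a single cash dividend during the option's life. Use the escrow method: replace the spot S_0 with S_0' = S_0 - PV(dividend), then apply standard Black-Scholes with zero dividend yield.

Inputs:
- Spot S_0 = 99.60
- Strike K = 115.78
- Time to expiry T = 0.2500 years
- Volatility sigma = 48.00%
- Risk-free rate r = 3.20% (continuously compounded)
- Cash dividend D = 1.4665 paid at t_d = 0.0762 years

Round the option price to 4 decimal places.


Answer: Price = 3.9072

Derivation:
PV(D) = D * exp(-r * t_d) = 1.4665 * 0.99756457 = 1.46292844
S_0' = S_0 - PV(D) = 99.6000 - 1.46292844 = 98.13707156
d1 = (ln(S_0'/K) + (r + sigma^2/2)*T) / (sigma*sqrt(T)) = -0.53552770
d2 = d1 - sigma*sqrt(T) = -0.77552770
exp(-rT) = 0.99203191
N(d1) = 0.29614250; N(d2) = 0.21901395
C = S_0' * N(d1) - K * exp(-rT) * N(d2) = 98.13707156 * 0.29614250 - 115.7800 * 0.99203191 * 0.21901395 = 3.9072


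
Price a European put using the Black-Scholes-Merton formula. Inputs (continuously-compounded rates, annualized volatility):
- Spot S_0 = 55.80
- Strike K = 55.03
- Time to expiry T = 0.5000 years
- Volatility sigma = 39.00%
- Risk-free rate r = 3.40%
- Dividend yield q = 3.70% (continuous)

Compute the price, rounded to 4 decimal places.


Answer: Price = 5.6390

Derivation:
d1 = (ln(S/K) + (r - q + 0.5*sigma^2) * T) / (sigma * sqrt(T)) = 0.18283380
d2 = d1 - sigma * sqrt(T) = -0.09293784
exp(-rT) = 0.98314368; exp(-qT) = 0.98167007
P = K * exp(-rT) * N(-d2) - S_0 * exp(-qT) * N(-d1)
N(-d1) = 0.42746421; N(-d2) = 0.53702353
P = 55.0300 * 0.98314368 * 0.53702353 - 55.8000 * 0.98167007 * 0.42746421 = 5.6390


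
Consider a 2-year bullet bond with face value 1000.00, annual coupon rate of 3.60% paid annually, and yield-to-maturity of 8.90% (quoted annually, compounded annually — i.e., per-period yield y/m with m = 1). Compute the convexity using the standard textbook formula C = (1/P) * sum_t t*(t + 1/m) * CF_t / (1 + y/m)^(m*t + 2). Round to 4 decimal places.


Answer: Convexity = 4.9364

Derivation:
Coupon per period c = face * coupon_rate / m = 36.000000
Periods per year m = 1; per-period yield y/m = 0.089000
Number of cashflows N = 2
Cashflows (t years, CF_t, discount factor 1/(1+y/m)^(m*t), PV):
  t = 1.0000: CF_t = 36.000000, DF = 0.918274, PV = 33.057851
  t = 2.0000: CF_t = 1036.000000, DF = 0.843226, PV = 873.582642
Price P = sum_t PV_t = 906.640493
Convexity numerator sum_t t*(t + 1/m) * CF_t / (1+y/m)^(m*t + 2):
  t = 1.0000: term = 55.750512
  t = 2.0000: term = 4419.768138
Convexity = (1/P) * sum = 4475.518650 / 906.640493 = 4.936376


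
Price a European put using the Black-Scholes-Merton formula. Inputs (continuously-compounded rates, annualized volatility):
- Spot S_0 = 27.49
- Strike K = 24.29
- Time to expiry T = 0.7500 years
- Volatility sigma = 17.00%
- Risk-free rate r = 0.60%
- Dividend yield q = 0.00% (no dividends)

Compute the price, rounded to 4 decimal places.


d1 = (ln(S/K) + (r - q + 0.5*sigma^2) * T) / (sigma * sqrt(T)) = 0.94478317
d2 = d1 - sigma * sqrt(T) = 0.79755886
exp(-rT) = 0.99551011; exp(-qT) = 1.00000000
P = K * exp(-rT) * N(-d2) - S_0 * exp(-qT) * N(-d1)
N(-d1) = 0.17238479; N(-d2) = 0.21256327
P = 24.2900 * 0.99551011 * 0.21256327 - 27.4900 * 1.00000000 * 0.17238479 = 0.4011

Answer: Price = 0.4011


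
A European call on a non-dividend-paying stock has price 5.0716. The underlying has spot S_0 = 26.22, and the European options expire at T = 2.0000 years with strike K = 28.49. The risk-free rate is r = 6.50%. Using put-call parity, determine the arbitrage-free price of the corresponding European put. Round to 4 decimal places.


Answer: Put price = 3.8685

Derivation:
Put-call parity: C - P = S_0 * exp(-qT) - K * exp(-rT).
S_0 * exp(-qT) = 26.2200 * 1.00000000 = 26.22000000
K * exp(-rT) = 28.4900 * 0.87809543 = 25.01693883
P = C - S*exp(-qT) + K*exp(-rT)
P = 5.0716 - 26.22000000 + 25.01693883 = 3.8685


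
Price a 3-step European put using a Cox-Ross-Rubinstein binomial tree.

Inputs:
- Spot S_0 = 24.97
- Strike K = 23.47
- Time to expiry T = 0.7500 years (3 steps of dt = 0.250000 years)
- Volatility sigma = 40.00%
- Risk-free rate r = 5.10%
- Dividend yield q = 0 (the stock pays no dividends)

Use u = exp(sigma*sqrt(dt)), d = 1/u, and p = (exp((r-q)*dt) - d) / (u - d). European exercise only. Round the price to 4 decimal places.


Answer: Price = V(0,0) = 2.4363

Derivation:
dt = T/N = 0.250000
u = exp(sigma*sqrt(dt)) = 1.221403; d = 1/u = 0.818731
p = (exp((r-q)*dt) - d) / (u - d) = 0.482032
Discount per step: exp(-r*dt) = 0.987331
Stock lattice S(k, i) with i counting down-moves:
  k=0: S(0,0) = 24.9700
  k=1: S(1,0) = 30.4984; S(1,1) = 20.4437
  k=2: S(2,0) = 37.2509; S(2,1) = 24.9700; S(2,2) = 16.7379
  k=3: S(3,0) = 45.4983; S(3,1) = 30.4984; S(3,2) = 20.4437; S(3,3) = 13.7038
Terminal payoffs V(N, i) = max(K - S_T, 0):
  V(3,0) = 0.000000; V(3,1) = 0.000000; V(3,2) = 3.026293; V(3,3) = 9.766173
Backward induction: V(k, i) = exp(-r*dt) * [p * V(k+1, i) + (1-p) * V(k+1, i+1)].
  V(2,0) = exp(-r*dt) * [p*0.000000 + (1-p)*0.000000] = 0.000000
  V(2,1) = exp(-r*dt) * [p*0.000000 + (1-p)*3.026293] = 1.547663
  V(2,2) = exp(-r*dt) * [p*3.026293 + (1-p)*9.766173] = 6.434766
  V(1,0) = exp(-r*dt) * [p*0.000000 + (1-p)*1.547663] = 0.791484
  V(1,1) = exp(-r*dt) * [p*1.547663 + (1-p)*6.434766] = 4.027347
  V(0,0) = exp(-r*dt) * [p*0.791484 + (1-p)*4.027347] = 2.436295


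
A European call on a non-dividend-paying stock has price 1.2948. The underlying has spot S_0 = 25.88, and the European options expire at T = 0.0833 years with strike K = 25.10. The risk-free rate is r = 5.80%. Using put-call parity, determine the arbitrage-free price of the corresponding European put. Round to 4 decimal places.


Put-call parity: C - P = S_0 * exp(-qT) - K * exp(-rT).
S_0 * exp(-qT) = 25.8800 * 1.00000000 = 25.88000000
K * exp(-rT) = 25.1000 * 0.99518025 = 24.97902434
P = C - S*exp(-qT) + K*exp(-rT)
P = 1.2948 - 25.88000000 + 24.97902434 = 0.3938

Answer: Put price = 0.3938


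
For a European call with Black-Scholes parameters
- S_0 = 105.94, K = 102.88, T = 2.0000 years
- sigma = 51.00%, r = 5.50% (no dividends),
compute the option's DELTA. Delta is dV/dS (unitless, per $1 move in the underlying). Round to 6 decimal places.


d1 = 0.5537750232; d2 = -0.1674738936
phi(d1) = 0.3422301136; exp(-qT) = 1.0000000000; exp(-rT) = 0.8958341353
N(d1) = 0.7101335881
Delta = exp(-qT) * N(d1) = 1.0000000000 * 0.7101335881 = 0.710134

Answer: Delta = 0.710134


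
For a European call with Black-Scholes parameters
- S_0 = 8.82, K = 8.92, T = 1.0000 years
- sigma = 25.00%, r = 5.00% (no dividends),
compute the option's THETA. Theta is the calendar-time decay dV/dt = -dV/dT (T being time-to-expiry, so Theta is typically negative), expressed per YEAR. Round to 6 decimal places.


d1 = 0.2799036937; d2 = 0.0299036937
phi(d1) = 0.3836166347; exp(-qT) = 1.0000000000; exp(-rT) = 0.9512294245
Theta = -S*exp(-qT)*phi(d1)*sigma/(2*sqrt(T)) - r*K*exp(-rT)*N(d2) + q*S*exp(-qT)*N(d1)
N(d1) = 0.6102243034; N(d2) = 0.5119280700; sqrt(T) = 1.0000000000
Term 1 = -8.8200 * 1.0000000000 * 0.3836166347 * 0.2500 / (2 * 1.0000000000) = -0.4229373398
Term 2 = -0.0500 * 8.9200 * 0.9512294245 * 0.5119280700 = -0.2171846254
Term 3 = 0 (no dividend yield, q = 0)
Theta = -0.4229373398 + (-0.2171846254) + (0.0000000000) = -0.640122

Answer: Theta = -0.640122


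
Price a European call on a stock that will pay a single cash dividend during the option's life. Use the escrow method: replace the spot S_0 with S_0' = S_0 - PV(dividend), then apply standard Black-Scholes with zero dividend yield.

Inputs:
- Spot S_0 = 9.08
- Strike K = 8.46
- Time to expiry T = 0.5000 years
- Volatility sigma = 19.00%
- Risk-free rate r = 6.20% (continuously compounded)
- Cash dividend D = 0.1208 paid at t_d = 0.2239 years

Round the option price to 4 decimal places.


PV(D) = D * exp(-r * t_d) = 0.1208 * 0.98621411 = 0.11913466
S_0' = S_0 - PV(D) = 9.0800 - 0.11913466 = 8.96086534
d1 = (ln(S_0'/K) + (r + sigma^2/2)*T) / (sigma*sqrt(T)) = 0.72603213
d2 = d1 - sigma*sqrt(T) = 0.59168184
exp(-rT) = 0.96947557
N(d1) = 0.76609046; N(d2) = 0.72296817
C = S_0' * N(d1) - K * exp(-rT) * N(d2) = 8.96086534 * 0.76609046 - 8.4600 * 0.96947557 * 0.72296817 = 0.9352

Answer: Price = 0.9352


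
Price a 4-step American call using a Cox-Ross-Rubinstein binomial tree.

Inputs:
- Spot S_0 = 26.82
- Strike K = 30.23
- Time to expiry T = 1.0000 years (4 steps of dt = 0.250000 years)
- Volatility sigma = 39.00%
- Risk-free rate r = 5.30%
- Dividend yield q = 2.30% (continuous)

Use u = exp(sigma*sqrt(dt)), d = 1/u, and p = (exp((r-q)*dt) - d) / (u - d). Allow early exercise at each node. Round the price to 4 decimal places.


Answer: Price = V(0,0) = 3.2788

Derivation:
dt = T/N = 0.250000
u = exp(sigma*sqrt(dt)) = 1.215311; d = 1/u = 0.822835
p = (exp((r-q)*dt) - d) / (u - d) = 0.470585
Discount per step: exp(-r*dt) = 0.986837
Stock lattice S(k, i) with i counting down-moves:
  k=0: S(0,0) = 26.8200
  k=1: S(1,0) = 32.5946; S(1,1) = 22.0684
  k=2: S(2,0) = 39.6126; S(2,1) = 26.8200; S(2,2) = 18.1587
  k=3: S(3,0) = 48.1417; S(3,1) = 32.5946; S(3,2) = 22.0684; S(3,3) = 14.9416
  k=4: S(4,0) = 58.5071; S(4,1) = 39.6126; S(4,2) = 26.8200; S(4,3) = 18.1587; S(4,4) = 12.2944
Terminal payoffs V(N, i) = max(S_T - K, 0):
  V(4,0) = 28.277086; V(4,1) = 9.382625; V(4,2) = 0.000000; V(4,3) = 0.000000; V(4,4) = 0.000000
Backward induction: V(k, i) = exp(-r*dt) * [p * V(k+1, i) + (1-p) * V(k+1, i+1)]; then take max(V_cont, immediate exercise) for American.
  V(3,0) = exp(-r*dt) * [p*28.277086 + (1-p)*9.382625] = 18.033544; exercise = 17.911658; V(3,0) = max -> 18.033544
  V(3,1) = exp(-r*dt) * [p*9.382625 + (1-p)*0.000000] = 4.357207; exercise = 2.364641; V(3,1) = max -> 4.357207
  V(3,2) = exp(-r*dt) * [p*0.000000 + (1-p)*0.000000] = 0.000000; exercise = 0.000000; V(3,2) = max -> 0.000000
  V(3,3) = exp(-r*dt) * [p*0.000000 + (1-p)*0.000000] = 0.000000; exercise = 0.000000; V(3,3) = max -> 0.000000
  V(2,0) = exp(-r*dt) * [p*18.033544 + (1-p)*4.357207] = 10.651023; exercise = 9.382625; V(2,0) = max -> 10.651023
  V(2,1) = exp(-r*dt) * [p*4.357207 + (1-p)*0.000000] = 2.023448; exercise = 0.000000; V(2,1) = max -> 2.023448
  V(2,2) = exp(-r*dt) * [p*0.000000 + (1-p)*0.000000] = 0.000000; exercise = 0.000000; V(2,2) = max -> 0.000000
  V(1,0) = exp(-r*dt) * [p*10.651023 + (1-p)*2.023448] = 6.003383; exercise = 2.364641; V(1,0) = max -> 6.003383
  V(1,1) = exp(-r*dt) * [p*2.023448 + (1-p)*0.000000] = 0.939671; exercise = 0.000000; V(1,1) = max -> 0.939671
  V(0,0) = exp(-r*dt) * [p*6.003383 + (1-p)*0.939671] = 3.278845; exercise = 0.000000; V(0,0) = max -> 3.278845


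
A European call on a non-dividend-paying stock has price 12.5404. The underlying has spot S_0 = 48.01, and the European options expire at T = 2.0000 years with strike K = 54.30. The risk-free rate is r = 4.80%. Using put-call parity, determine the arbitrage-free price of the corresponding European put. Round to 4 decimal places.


Put-call parity: C - P = S_0 * exp(-qT) - K * exp(-rT).
S_0 * exp(-qT) = 48.0100 * 1.00000000 = 48.01000000
K * exp(-rT) = 54.3000 * 0.90846402 = 49.32959607
P = C - S*exp(-qT) + K*exp(-rT)
P = 12.5404 - 48.01000000 + 49.32959607 = 13.8600

Answer: Put price = 13.8600


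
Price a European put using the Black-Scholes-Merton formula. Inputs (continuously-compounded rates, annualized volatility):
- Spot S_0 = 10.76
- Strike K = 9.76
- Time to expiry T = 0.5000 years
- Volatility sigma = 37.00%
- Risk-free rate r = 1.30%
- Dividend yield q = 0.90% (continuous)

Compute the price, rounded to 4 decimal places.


Answer: Price = 0.6300

Derivation:
d1 = (ln(S/K) + (r - q + 0.5*sigma^2) * T) / (sigma * sqrt(T)) = 0.51128848
d2 = d1 - sigma * sqrt(T) = 0.24965897
exp(-rT) = 0.99352108; exp(-qT) = 0.99551011
P = K * exp(-rT) * N(-d2) - S_0 * exp(-qT) * N(-d1)
N(-d1) = 0.30457453; N(-d2) = 0.40142554
P = 9.7600 * 0.99352108 * 0.40142554 - 10.7600 * 0.99551011 * 0.30457453 = 0.6300


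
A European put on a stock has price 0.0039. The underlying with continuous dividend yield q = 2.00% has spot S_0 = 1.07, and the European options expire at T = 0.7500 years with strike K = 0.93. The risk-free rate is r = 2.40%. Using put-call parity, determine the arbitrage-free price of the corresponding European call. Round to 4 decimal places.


Put-call parity: C - P = S_0 * exp(-qT) - K * exp(-rT).
S_0 * exp(-qT) = 1.0700 * 0.98511194 = 1.05406978
K * exp(-rT) = 0.9300 * 0.98216103 = 0.91340976
C = P + S*exp(-qT) - K*exp(-rT)
C = 0.0039 + 1.05406978 - 0.91340976 = 0.1446

Answer: Call price = 0.1446


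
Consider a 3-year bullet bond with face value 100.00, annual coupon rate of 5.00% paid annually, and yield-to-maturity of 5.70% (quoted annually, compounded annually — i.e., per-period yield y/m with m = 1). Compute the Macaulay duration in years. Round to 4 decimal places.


Answer: Macaulay duration = 2.8580 years

Derivation:
Coupon per period c = face * coupon_rate / m = 5.000000
Periods per year m = 1; per-period yield y/m = 0.057000
Number of cashflows N = 3
Cashflows (t years, CF_t, discount factor 1/(1+y/m)^(m*t), PV):
  t = 1.0000: CF_t = 5.000000, DF = 0.946074, PV = 4.730369
  t = 2.0000: CF_t = 5.000000, DF = 0.895056, PV = 4.475278
  t = 3.0000: CF_t = 105.000000, DF = 0.846789, PV = 88.912810
Price P = sum_t PV_t = 98.118457
Macaulay numerator sum_t t * PV_t:
  t * PV_t at t = 1.0000: 4.730369
  t * PV_t at t = 2.0000: 8.950556
  t * PV_t at t = 3.0000: 266.738431
Macaulay duration D = (sum_t t * PV_t) / P = 280.419356 / 98.118457 = 2.857967


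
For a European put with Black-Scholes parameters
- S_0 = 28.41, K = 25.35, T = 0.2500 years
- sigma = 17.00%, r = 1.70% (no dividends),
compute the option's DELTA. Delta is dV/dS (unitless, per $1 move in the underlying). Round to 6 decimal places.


d1 = 1.4332348921; d2 = 1.3482348921
phi(d1) = 0.1428414991; exp(-qT) = 1.0000000000; exp(-rT) = 0.9957590185
N(-d1) = 0.0758953607
Delta = -exp(-qT) * N(-d1) = -1.0000000000 * 0.0758953607 = -0.075895

Answer: Delta = -0.075895


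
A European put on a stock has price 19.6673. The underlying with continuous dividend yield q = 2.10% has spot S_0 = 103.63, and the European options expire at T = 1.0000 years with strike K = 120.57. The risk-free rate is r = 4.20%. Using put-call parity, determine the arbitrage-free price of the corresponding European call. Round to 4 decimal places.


Put-call parity: C - P = S_0 * exp(-qT) - K * exp(-rT).
S_0 * exp(-qT) = 103.6300 * 0.97921896 = 101.47646130
K * exp(-rT) = 120.5700 * 0.95886978 = 115.61092944
C = P + S*exp(-qT) - K*exp(-rT)
C = 19.6673 + 101.47646130 - 115.61092944 = 5.5328

Answer: Call price = 5.5328


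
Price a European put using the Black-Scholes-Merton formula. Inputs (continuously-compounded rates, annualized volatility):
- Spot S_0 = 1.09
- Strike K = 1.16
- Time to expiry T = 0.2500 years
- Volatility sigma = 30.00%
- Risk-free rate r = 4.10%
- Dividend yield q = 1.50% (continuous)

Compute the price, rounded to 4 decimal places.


d1 = (ln(S/K) + (r - q + 0.5*sigma^2) * T) / (sigma * sqrt(T)) = -0.29661539
d2 = d1 - sigma * sqrt(T) = -0.44661539
exp(-rT) = 0.98980235; exp(-qT) = 0.99625702
P = K * exp(-rT) * N(-d2) - S_0 * exp(-qT) * N(-d1)
N(-d1) = 0.61661992; N(-d2) = 0.67242361
P = 1.1600 * 0.98980235 * 0.67242361 - 1.0900 * 0.99625702 * 0.61661992 = 0.1025

Answer: Price = 0.1025


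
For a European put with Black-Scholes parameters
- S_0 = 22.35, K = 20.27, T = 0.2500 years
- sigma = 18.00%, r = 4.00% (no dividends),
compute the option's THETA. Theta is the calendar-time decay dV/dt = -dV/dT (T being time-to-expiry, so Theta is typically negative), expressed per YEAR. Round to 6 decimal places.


Answer: Theta = -0.642473

Derivation:
d1 = 1.2414928955; d2 = 1.1514928955
phi(d1) = 0.1845950378; exp(-qT) = 1.0000000000; exp(-rT) = 0.9900498337
Theta = -S*exp(-qT)*phi(d1)*sigma/(2*sqrt(T)) + r*K*exp(-rT)*N(-d2) - q*S*exp(-qT)*N(-d1)
N(-d1) = 0.1072118605; N(-d2) = 0.1247647582; sqrt(T) = 0.5000000000
Term 1 = -22.3500 * 1.0000000000 * 0.1845950378 * 0.1800 / (2 * 0.5000000000) = -0.7426258371
Term 2 = 0.0400 * 20.2700 * 0.9900498337 * 0.1247647582 = 0.1001527144
Term 3 = 0 (no dividend yield, q = 0)
Theta = -0.7426258371 + (0.1001527144) + (0.0000000000) = -0.642473


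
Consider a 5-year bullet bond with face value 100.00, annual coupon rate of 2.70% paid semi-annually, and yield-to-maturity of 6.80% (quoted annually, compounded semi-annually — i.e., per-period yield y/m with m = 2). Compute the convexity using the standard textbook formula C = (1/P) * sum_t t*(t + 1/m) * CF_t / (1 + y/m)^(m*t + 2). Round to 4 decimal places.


Coupon per period c = face * coupon_rate / m = 1.350000
Periods per year m = 2; per-period yield y/m = 0.034000
Number of cashflows N = 10
Cashflows (t years, CF_t, discount factor 1/(1+y/m)^(m*t), PV):
  t = 0.5000: CF_t = 1.350000, DF = 0.967118, PV = 1.305609
  t = 1.0000: CF_t = 1.350000, DF = 0.935317, PV = 1.262678
  t = 1.5000: CF_t = 1.350000, DF = 0.904562, PV = 1.221159
  t = 2.0000: CF_t = 1.350000, DF = 0.874818, PV = 1.181005
  t = 2.5000: CF_t = 1.350000, DF = 0.846052, PV = 1.142171
  t = 3.0000: CF_t = 1.350000, DF = 0.818233, PV = 1.104614
  t = 3.5000: CF_t = 1.350000, DF = 0.791327, PV = 1.068292
  t = 4.0000: CF_t = 1.350000, DF = 0.765307, PV = 1.033164
  t = 4.5000: CF_t = 1.350000, DF = 0.740142, PV = 0.999192
  t = 5.0000: CF_t = 101.350000, DF = 0.715805, PV = 72.546817
Price P = sum_t PV_t = 82.864702
Convexity numerator sum_t t*(t + 1/m) * CF_t / (1+y/m)^(m*t + 2):
  t = 0.5000: term = 0.610579
  t = 1.0000: term = 1.771507
  t = 1.5000: term = 3.426513
  t = 2.0000: term = 5.523070
  t = 2.5000: term = 8.012190
  t = 3.0000: term = 10.848227
  t = 3.5000: term = 13.988687
  t = 4.0000: term = 17.394057
  t = 4.5000: term = 21.027632
  t = 5.0000: term = 1865.992878
Convexity = (1/P) * sum = 1948.595339 / 82.864702 = 23.515385

Answer: Convexity = 23.5154
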